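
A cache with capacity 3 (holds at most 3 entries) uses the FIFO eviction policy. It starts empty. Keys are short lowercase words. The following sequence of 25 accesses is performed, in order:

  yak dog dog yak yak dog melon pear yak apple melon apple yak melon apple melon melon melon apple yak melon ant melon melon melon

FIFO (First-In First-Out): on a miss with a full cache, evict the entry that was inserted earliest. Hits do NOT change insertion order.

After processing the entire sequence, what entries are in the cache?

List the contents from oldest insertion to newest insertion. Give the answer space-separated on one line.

FIFO simulation (capacity=3):
  1. access yak: MISS. Cache (old->new): [yak]
  2. access dog: MISS. Cache (old->new): [yak dog]
  3. access dog: HIT. Cache (old->new): [yak dog]
  4. access yak: HIT. Cache (old->new): [yak dog]
  5. access yak: HIT. Cache (old->new): [yak dog]
  6. access dog: HIT. Cache (old->new): [yak dog]
  7. access melon: MISS. Cache (old->new): [yak dog melon]
  8. access pear: MISS, evict yak. Cache (old->new): [dog melon pear]
  9. access yak: MISS, evict dog. Cache (old->new): [melon pear yak]
  10. access apple: MISS, evict melon. Cache (old->new): [pear yak apple]
  11. access melon: MISS, evict pear. Cache (old->new): [yak apple melon]
  12. access apple: HIT. Cache (old->new): [yak apple melon]
  13. access yak: HIT. Cache (old->new): [yak apple melon]
  14. access melon: HIT. Cache (old->new): [yak apple melon]
  15. access apple: HIT. Cache (old->new): [yak apple melon]
  16. access melon: HIT. Cache (old->new): [yak apple melon]
  17. access melon: HIT. Cache (old->new): [yak apple melon]
  18. access melon: HIT. Cache (old->new): [yak apple melon]
  19. access apple: HIT. Cache (old->new): [yak apple melon]
  20. access yak: HIT. Cache (old->new): [yak apple melon]
  21. access melon: HIT. Cache (old->new): [yak apple melon]
  22. access ant: MISS, evict yak. Cache (old->new): [apple melon ant]
  23. access melon: HIT. Cache (old->new): [apple melon ant]
  24. access melon: HIT. Cache (old->new): [apple melon ant]
  25. access melon: HIT. Cache (old->new): [apple melon ant]
Total: 17 hits, 8 misses, 5 evictions

Answer: apple melon ant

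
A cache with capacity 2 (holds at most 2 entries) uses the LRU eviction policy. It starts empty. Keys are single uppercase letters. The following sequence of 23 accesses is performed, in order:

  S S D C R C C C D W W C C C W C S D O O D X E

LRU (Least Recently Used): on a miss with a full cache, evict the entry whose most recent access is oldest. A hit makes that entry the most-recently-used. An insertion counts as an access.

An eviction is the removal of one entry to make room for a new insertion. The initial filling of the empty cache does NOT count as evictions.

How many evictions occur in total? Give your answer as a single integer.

Answer: 10

Derivation:
LRU simulation (capacity=2):
  1. access S: MISS. Cache (LRU->MRU): [S]
  2. access S: HIT. Cache (LRU->MRU): [S]
  3. access D: MISS. Cache (LRU->MRU): [S D]
  4. access C: MISS, evict S. Cache (LRU->MRU): [D C]
  5. access R: MISS, evict D. Cache (LRU->MRU): [C R]
  6. access C: HIT. Cache (LRU->MRU): [R C]
  7. access C: HIT. Cache (LRU->MRU): [R C]
  8. access C: HIT. Cache (LRU->MRU): [R C]
  9. access D: MISS, evict R. Cache (LRU->MRU): [C D]
  10. access W: MISS, evict C. Cache (LRU->MRU): [D W]
  11. access W: HIT. Cache (LRU->MRU): [D W]
  12. access C: MISS, evict D. Cache (LRU->MRU): [W C]
  13. access C: HIT. Cache (LRU->MRU): [W C]
  14. access C: HIT. Cache (LRU->MRU): [W C]
  15. access W: HIT. Cache (LRU->MRU): [C W]
  16. access C: HIT. Cache (LRU->MRU): [W C]
  17. access S: MISS, evict W. Cache (LRU->MRU): [C S]
  18. access D: MISS, evict C. Cache (LRU->MRU): [S D]
  19. access O: MISS, evict S. Cache (LRU->MRU): [D O]
  20. access O: HIT. Cache (LRU->MRU): [D O]
  21. access D: HIT. Cache (LRU->MRU): [O D]
  22. access X: MISS, evict O. Cache (LRU->MRU): [D X]
  23. access E: MISS, evict D. Cache (LRU->MRU): [X E]
Total: 11 hits, 12 misses, 10 evictions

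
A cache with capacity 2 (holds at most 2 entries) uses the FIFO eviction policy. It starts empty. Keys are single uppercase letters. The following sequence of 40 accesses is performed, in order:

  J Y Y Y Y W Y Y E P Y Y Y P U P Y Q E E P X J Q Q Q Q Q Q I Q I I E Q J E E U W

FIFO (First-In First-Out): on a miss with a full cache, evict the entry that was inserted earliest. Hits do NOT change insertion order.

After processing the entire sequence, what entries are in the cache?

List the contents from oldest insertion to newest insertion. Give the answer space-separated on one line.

Answer: U W

Derivation:
FIFO simulation (capacity=2):
  1. access J: MISS. Cache (old->new): [J]
  2. access Y: MISS. Cache (old->new): [J Y]
  3. access Y: HIT. Cache (old->new): [J Y]
  4. access Y: HIT. Cache (old->new): [J Y]
  5. access Y: HIT. Cache (old->new): [J Y]
  6. access W: MISS, evict J. Cache (old->new): [Y W]
  7. access Y: HIT. Cache (old->new): [Y W]
  8. access Y: HIT. Cache (old->new): [Y W]
  9. access E: MISS, evict Y. Cache (old->new): [W E]
  10. access P: MISS, evict W. Cache (old->new): [E P]
  11. access Y: MISS, evict E. Cache (old->new): [P Y]
  12. access Y: HIT. Cache (old->new): [P Y]
  13. access Y: HIT. Cache (old->new): [P Y]
  14. access P: HIT. Cache (old->new): [P Y]
  15. access U: MISS, evict P. Cache (old->new): [Y U]
  16. access P: MISS, evict Y. Cache (old->new): [U P]
  17. access Y: MISS, evict U. Cache (old->new): [P Y]
  18. access Q: MISS, evict P. Cache (old->new): [Y Q]
  19. access E: MISS, evict Y. Cache (old->new): [Q E]
  20. access E: HIT. Cache (old->new): [Q E]
  21. access P: MISS, evict Q. Cache (old->new): [E P]
  22. access X: MISS, evict E. Cache (old->new): [P X]
  23. access J: MISS, evict P. Cache (old->new): [X J]
  24. access Q: MISS, evict X. Cache (old->new): [J Q]
  25. access Q: HIT. Cache (old->new): [J Q]
  26. access Q: HIT. Cache (old->new): [J Q]
  27. access Q: HIT. Cache (old->new): [J Q]
  28. access Q: HIT. Cache (old->new): [J Q]
  29. access Q: HIT. Cache (old->new): [J Q]
  30. access I: MISS, evict J. Cache (old->new): [Q I]
  31. access Q: HIT. Cache (old->new): [Q I]
  32. access I: HIT. Cache (old->new): [Q I]
  33. access I: HIT. Cache (old->new): [Q I]
  34. access E: MISS, evict Q. Cache (old->new): [I E]
  35. access Q: MISS, evict I. Cache (old->new): [E Q]
  36. access J: MISS, evict E. Cache (old->new): [Q J]
  37. access E: MISS, evict Q. Cache (old->new): [J E]
  38. access E: HIT. Cache (old->new): [J E]
  39. access U: MISS, evict J. Cache (old->new): [E U]
  40. access W: MISS, evict E. Cache (old->new): [U W]
Total: 18 hits, 22 misses, 20 evictions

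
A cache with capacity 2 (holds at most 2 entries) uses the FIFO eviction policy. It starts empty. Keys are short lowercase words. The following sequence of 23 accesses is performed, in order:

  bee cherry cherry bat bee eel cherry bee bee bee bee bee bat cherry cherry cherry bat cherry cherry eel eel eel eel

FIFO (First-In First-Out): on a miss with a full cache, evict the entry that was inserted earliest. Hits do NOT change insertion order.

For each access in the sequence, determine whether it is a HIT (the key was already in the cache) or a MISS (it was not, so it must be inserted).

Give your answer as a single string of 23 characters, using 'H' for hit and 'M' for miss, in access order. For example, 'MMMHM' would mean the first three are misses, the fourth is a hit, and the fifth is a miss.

Answer: MMHMMMMMHHHHMMHHHHHMHHH

Derivation:
FIFO simulation (capacity=2):
  1. access bee: MISS. Cache (old->new): [bee]
  2. access cherry: MISS. Cache (old->new): [bee cherry]
  3. access cherry: HIT. Cache (old->new): [bee cherry]
  4. access bat: MISS, evict bee. Cache (old->new): [cherry bat]
  5. access bee: MISS, evict cherry. Cache (old->new): [bat bee]
  6. access eel: MISS, evict bat. Cache (old->new): [bee eel]
  7. access cherry: MISS, evict bee. Cache (old->new): [eel cherry]
  8. access bee: MISS, evict eel. Cache (old->new): [cherry bee]
  9. access bee: HIT. Cache (old->new): [cherry bee]
  10. access bee: HIT. Cache (old->new): [cherry bee]
  11. access bee: HIT. Cache (old->new): [cherry bee]
  12. access bee: HIT. Cache (old->new): [cherry bee]
  13. access bat: MISS, evict cherry. Cache (old->new): [bee bat]
  14. access cherry: MISS, evict bee. Cache (old->new): [bat cherry]
  15. access cherry: HIT. Cache (old->new): [bat cherry]
  16. access cherry: HIT. Cache (old->new): [bat cherry]
  17. access bat: HIT. Cache (old->new): [bat cherry]
  18. access cherry: HIT. Cache (old->new): [bat cherry]
  19. access cherry: HIT. Cache (old->new): [bat cherry]
  20. access eel: MISS, evict bat. Cache (old->new): [cherry eel]
  21. access eel: HIT. Cache (old->new): [cherry eel]
  22. access eel: HIT. Cache (old->new): [cherry eel]
  23. access eel: HIT. Cache (old->new): [cherry eel]
Total: 13 hits, 10 misses, 8 evictions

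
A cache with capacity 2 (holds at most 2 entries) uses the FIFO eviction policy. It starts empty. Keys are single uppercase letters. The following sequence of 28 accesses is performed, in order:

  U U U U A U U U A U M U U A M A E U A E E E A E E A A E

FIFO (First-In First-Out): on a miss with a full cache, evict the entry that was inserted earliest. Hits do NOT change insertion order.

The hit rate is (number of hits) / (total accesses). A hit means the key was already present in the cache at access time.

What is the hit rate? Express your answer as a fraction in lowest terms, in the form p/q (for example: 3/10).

Answer: 9/14

Derivation:
FIFO simulation (capacity=2):
  1. access U: MISS. Cache (old->new): [U]
  2. access U: HIT. Cache (old->new): [U]
  3. access U: HIT. Cache (old->new): [U]
  4. access U: HIT. Cache (old->new): [U]
  5. access A: MISS. Cache (old->new): [U A]
  6. access U: HIT. Cache (old->new): [U A]
  7. access U: HIT. Cache (old->new): [U A]
  8. access U: HIT. Cache (old->new): [U A]
  9. access A: HIT. Cache (old->new): [U A]
  10. access U: HIT. Cache (old->new): [U A]
  11. access M: MISS, evict U. Cache (old->new): [A M]
  12. access U: MISS, evict A. Cache (old->new): [M U]
  13. access U: HIT. Cache (old->new): [M U]
  14. access A: MISS, evict M. Cache (old->new): [U A]
  15. access M: MISS, evict U. Cache (old->new): [A M]
  16. access A: HIT. Cache (old->new): [A M]
  17. access E: MISS, evict A. Cache (old->new): [M E]
  18. access U: MISS, evict M. Cache (old->new): [E U]
  19. access A: MISS, evict E. Cache (old->new): [U A]
  20. access E: MISS, evict U. Cache (old->new): [A E]
  21. access E: HIT. Cache (old->new): [A E]
  22. access E: HIT. Cache (old->new): [A E]
  23. access A: HIT. Cache (old->new): [A E]
  24. access E: HIT. Cache (old->new): [A E]
  25. access E: HIT. Cache (old->new): [A E]
  26. access A: HIT. Cache (old->new): [A E]
  27. access A: HIT. Cache (old->new): [A E]
  28. access E: HIT. Cache (old->new): [A E]
Total: 18 hits, 10 misses, 8 evictions

Hit rate = 18/28 = 9/14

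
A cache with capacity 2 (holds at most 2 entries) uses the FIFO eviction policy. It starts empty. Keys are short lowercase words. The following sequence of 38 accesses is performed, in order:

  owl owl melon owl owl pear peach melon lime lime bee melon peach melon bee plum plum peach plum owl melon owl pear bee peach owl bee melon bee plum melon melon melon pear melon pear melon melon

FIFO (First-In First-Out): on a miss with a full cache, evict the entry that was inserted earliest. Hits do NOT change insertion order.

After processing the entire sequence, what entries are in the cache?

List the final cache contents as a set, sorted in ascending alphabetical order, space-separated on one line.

FIFO simulation (capacity=2):
  1. access owl: MISS. Cache (old->new): [owl]
  2. access owl: HIT. Cache (old->new): [owl]
  3. access melon: MISS. Cache (old->new): [owl melon]
  4. access owl: HIT. Cache (old->new): [owl melon]
  5. access owl: HIT. Cache (old->new): [owl melon]
  6. access pear: MISS, evict owl. Cache (old->new): [melon pear]
  7. access peach: MISS, evict melon. Cache (old->new): [pear peach]
  8. access melon: MISS, evict pear. Cache (old->new): [peach melon]
  9. access lime: MISS, evict peach. Cache (old->new): [melon lime]
  10. access lime: HIT. Cache (old->new): [melon lime]
  11. access bee: MISS, evict melon. Cache (old->new): [lime bee]
  12. access melon: MISS, evict lime. Cache (old->new): [bee melon]
  13. access peach: MISS, evict bee. Cache (old->new): [melon peach]
  14. access melon: HIT. Cache (old->new): [melon peach]
  15. access bee: MISS, evict melon. Cache (old->new): [peach bee]
  16. access plum: MISS, evict peach. Cache (old->new): [bee plum]
  17. access plum: HIT. Cache (old->new): [bee plum]
  18. access peach: MISS, evict bee. Cache (old->new): [plum peach]
  19. access plum: HIT. Cache (old->new): [plum peach]
  20. access owl: MISS, evict plum. Cache (old->new): [peach owl]
  21. access melon: MISS, evict peach. Cache (old->new): [owl melon]
  22. access owl: HIT. Cache (old->new): [owl melon]
  23. access pear: MISS, evict owl. Cache (old->new): [melon pear]
  24. access bee: MISS, evict melon. Cache (old->new): [pear bee]
  25. access peach: MISS, evict pear. Cache (old->new): [bee peach]
  26. access owl: MISS, evict bee. Cache (old->new): [peach owl]
  27. access bee: MISS, evict peach. Cache (old->new): [owl bee]
  28. access melon: MISS, evict owl. Cache (old->new): [bee melon]
  29. access bee: HIT. Cache (old->new): [bee melon]
  30. access plum: MISS, evict bee. Cache (old->new): [melon plum]
  31. access melon: HIT. Cache (old->new): [melon plum]
  32. access melon: HIT. Cache (old->new): [melon plum]
  33. access melon: HIT. Cache (old->new): [melon plum]
  34. access pear: MISS, evict melon. Cache (old->new): [plum pear]
  35. access melon: MISS, evict plum. Cache (old->new): [pear melon]
  36. access pear: HIT. Cache (old->new): [pear melon]
  37. access melon: HIT. Cache (old->new): [pear melon]
  38. access melon: HIT. Cache (old->new): [pear melon]
Total: 15 hits, 23 misses, 21 evictions

Answer: melon pear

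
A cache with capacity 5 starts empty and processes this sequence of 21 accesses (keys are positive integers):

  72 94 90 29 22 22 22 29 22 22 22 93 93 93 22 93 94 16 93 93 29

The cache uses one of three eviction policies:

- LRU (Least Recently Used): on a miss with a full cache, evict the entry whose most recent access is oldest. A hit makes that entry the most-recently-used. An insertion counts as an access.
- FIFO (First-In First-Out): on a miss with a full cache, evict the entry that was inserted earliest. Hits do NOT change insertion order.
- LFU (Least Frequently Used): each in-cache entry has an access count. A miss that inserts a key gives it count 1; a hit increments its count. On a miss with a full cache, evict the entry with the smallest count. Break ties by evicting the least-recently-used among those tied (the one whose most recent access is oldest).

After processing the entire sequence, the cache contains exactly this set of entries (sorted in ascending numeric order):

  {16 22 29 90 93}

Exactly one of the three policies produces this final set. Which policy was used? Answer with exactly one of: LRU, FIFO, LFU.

Answer: FIFO

Derivation:
Simulating under each policy and comparing final sets:
  LRU: final set = {16 22 29 93 94} -> differs
  FIFO: final set = {16 22 29 90 93} -> MATCHES target
  LFU: final set = {16 22 29 93 94} -> differs
Only FIFO produces the target set.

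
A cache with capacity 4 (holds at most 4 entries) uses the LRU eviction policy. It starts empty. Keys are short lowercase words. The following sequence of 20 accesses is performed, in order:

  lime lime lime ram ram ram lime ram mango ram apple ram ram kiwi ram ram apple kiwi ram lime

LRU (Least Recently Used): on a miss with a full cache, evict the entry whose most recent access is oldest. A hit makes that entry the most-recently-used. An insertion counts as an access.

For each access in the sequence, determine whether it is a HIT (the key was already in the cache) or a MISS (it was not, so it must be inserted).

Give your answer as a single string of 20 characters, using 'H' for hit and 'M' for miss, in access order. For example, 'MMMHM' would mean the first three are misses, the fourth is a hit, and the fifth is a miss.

LRU simulation (capacity=4):
  1. access lime: MISS. Cache (LRU->MRU): [lime]
  2. access lime: HIT. Cache (LRU->MRU): [lime]
  3. access lime: HIT. Cache (LRU->MRU): [lime]
  4. access ram: MISS. Cache (LRU->MRU): [lime ram]
  5. access ram: HIT. Cache (LRU->MRU): [lime ram]
  6. access ram: HIT. Cache (LRU->MRU): [lime ram]
  7. access lime: HIT. Cache (LRU->MRU): [ram lime]
  8. access ram: HIT. Cache (LRU->MRU): [lime ram]
  9. access mango: MISS. Cache (LRU->MRU): [lime ram mango]
  10. access ram: HIT. Cache (LRU->MRU): [lime mango ram]
  11. access apple: MISS. Cache (LRU->MRU): [lime mango ram apple]
  12. access ram: HIT. Cache (LRU->MRU): [lime mango apple ram]
  13. access ram: HIT. Cache (LRU->MRU): [lime mango apple ram]
  14. access kiwi: MISS, evict lime. Cache (LRU->MRU): [mango apple ram kiwi]
  15. access ram: HIT. Cache (LRU->MRU): [mango apple kiwi ram]
  16. access ram: HIT. Cache (LRU->MRU): [mango apple kiwi ram]
  17. access apple: HIT. Cache (LRU->MRU): [mango kiwi ram apple]
  18. access kiwi: HIT. Cache (LRU->MRU): [mango ram apple kiwi]
  19. access ram: HIT. Cache (LRU->MRU): [mango apple kiwi ram]
  20. access lime: MISS, evict mango. Cache (LRU->MRU): [apple kiwi ram lime]
Total: 14 hits, 6 misses, 2 evictions

Answer: MHHMHHHHMHMHHMHHHHHM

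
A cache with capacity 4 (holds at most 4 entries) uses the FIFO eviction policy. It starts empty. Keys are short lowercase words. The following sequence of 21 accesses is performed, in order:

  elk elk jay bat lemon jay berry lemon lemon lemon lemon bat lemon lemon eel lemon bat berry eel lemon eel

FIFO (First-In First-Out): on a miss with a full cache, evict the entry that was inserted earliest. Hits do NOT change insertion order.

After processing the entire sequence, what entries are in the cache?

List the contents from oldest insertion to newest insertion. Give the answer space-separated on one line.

Answer: bat lemon berry eel

Derivation:
FIFO simulation (capacity=4):
  1. access elk: MISS. Cache (old->new): [elk]
  2. access elk: HIT. Cache (old->new): [elk]
  3. access jay: MISS. Cache (old->new): [elk jay]
  4. access bat: MISS. Cache (old->new): [elk jay bat]
  5. access lemon: MISS. Cache (old->new): [elk jay bat lemon]
  6. access jay: HIT. Cache (old->new): [elk jay bat lemon]
  7. access berry: MISS, evict elk. Cache (old->new): [jay bat lemon berry]
  8. access lemon: HIT. Cache (old->new): [jay bat lemon berry]
  9. access lemon: HIT. Cache (old->new): [jay bat lemon berry]
  10. access lemon: HIT. Cache (old->new): [jay bat lemon berry]
  11. access lemon: HIT. Cache (old->new): [jay bat lemon berry]
  12. access bat: HIT. Cache (old->new): [jay bat lemon berry]
  13. access lemon: HIT. Cache (old->new): [jay bat lemon berry]
  14. access lemon: HIT. Cache (old->new): [jay bat lemon berry]
  15. access eel: MISS, evict jay. Cache (old->new): [bat lemon berry eel]
  16. access lemon: HIT. Cache (old->new): [bat lemon berry eel]
  17. access bat: HIT. Cache (old->new): [bat lemon berry eel]
  18. access berry: HIT. Cache (old->new): [bat lemon berry eel]
  19. access eel: HIT. Cache (old->new): [bat lemon berry eel]
  20. access lemon: HIT. Cache (old->new): [bat lemon berry eel]
  21. access eel: HIT. Cache (old->new): [bat lemon berry eel]
Total: 15 hits, 6 misses, 2 evictions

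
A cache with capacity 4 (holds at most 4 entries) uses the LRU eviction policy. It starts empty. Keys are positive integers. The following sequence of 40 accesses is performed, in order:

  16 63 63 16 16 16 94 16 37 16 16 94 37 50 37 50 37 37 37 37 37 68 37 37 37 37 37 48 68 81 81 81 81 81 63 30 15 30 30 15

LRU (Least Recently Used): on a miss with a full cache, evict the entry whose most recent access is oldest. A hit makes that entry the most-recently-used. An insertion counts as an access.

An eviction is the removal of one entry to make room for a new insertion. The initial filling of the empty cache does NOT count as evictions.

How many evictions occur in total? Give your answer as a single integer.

LRU simulation (capacity=4):
  1. access 16: MISS. Cache (LRU->MRU): [16]
  2. access 63: MISS. Cache (LRU->MRU): [16 63]
  3. access 63: HIT. Cache (LRU->MRU): [16 63]
  4. access 16: HIT. Cache (LRU->MRU): [63 16]
  5. access 16: HIT. Cache (LRU->MRU): [63 16]
  6. access 16: HIT. Cache (LRU->MRU): [63 16]
  7. access 94: MISS. Cache (LRU->MRU): [63 16 94]
  8. access 16: HIT. Cache (LRU->MRU): [63 94 16]
  9. access 37: MISS. Cache (LRU->MRU): [63 94 16 37]
  10. access 16: HIT. Cache (LRU->MRU): [63 94 37 16]
  11. access 16: HIT. Cache (LRU->MRU): [63 94 37 16]
  12. access 94: HIT. Cache (LRU->MRU): [63 37 16 94]
  13. access 37: HIT. Cache (LRU->MRU): [63 16 94 37]
  14. access 50: MISS, evict 63. Cache (LRU->MRU): [16 94 37 50]
  15. access 37: HIT. Cache (LRU->MRU): [16 94 50 37]
  16. access 50: HIT. Cache (LRU->MRU): [16 94 37 50]
  17. access 37: HIT. Cache (LRU->MRU): [16 94 50 37]
  18. access 37: HIT. Cache (LRU->MRU): [16 94 50 37]
  19. access 37: HIT. Cache (LRU->MRU): [16 94 50 37]
  20. access 37: HIT. Cache (LRU->MRU): [16 94 50 37]
  21. access 37: HIT. Cache (LRU->MRU): [16 94 50 37]
  22. access 68: MISS, evict 16. Cache (LRU->MRU): [94 50 37 68]
  23. access 37: HIT. Cache (LRU->MRU): [94 50 68 37]
  24. access 37: HIT. Cache (LRU->MRU): [94 50 68 37]
  25. access 37: HIT. Cache (LRU->MRU): [94 50 68 37]
  26. access 37: HIT. Cache (LRU->MRU): [94 50 68 37]
  27. access 37: HIT. Cache (LRU->MRU): [94 50 68 37]
  28. access 48: MISS, evict 94. Cache (LRU->MRU): [50 68 37 48]
  29. access 68: HIT. Cache (LRU->MRU): [50 37 48 68]
  30. access 81: MISS, evict 50. Cache (LRU->MRU): [37 48 68 81]
  31. access 81: HIT. Cache (LRU->MRU): [37 48 68 81]
  32. access 81: HIT. Cache (LRU->MRU): [37 48 68 81]
  33. access 81: HIT. Cache (LRU->MRU): [37 48 68 81]
  34. access 81: HIT. Cache (LRU->MRU): [37 48 68 81]
  35. access 63: MISS, evict 37. Cache (LRU->MRU): [48 68 81 63]
  36. access 30: MISS, evict 48. Cache (LRU->MRU): [68 81 63 30]
  37. access 15: MISS, evict 68. Cache (LRU->MRU): [81 63 30 15]
  38. access 30: HIT. Cache (LRU->MRU): [81 63 15 30]
  39. access 30: HIT. Cache (LRU->MRU): [81 63 15 30]
  40. access 15: HIT. Cache (LRU->MRU): [81 63 30 15]
Total: 29 hits, 11 misses, 7 evictions

Answer: 7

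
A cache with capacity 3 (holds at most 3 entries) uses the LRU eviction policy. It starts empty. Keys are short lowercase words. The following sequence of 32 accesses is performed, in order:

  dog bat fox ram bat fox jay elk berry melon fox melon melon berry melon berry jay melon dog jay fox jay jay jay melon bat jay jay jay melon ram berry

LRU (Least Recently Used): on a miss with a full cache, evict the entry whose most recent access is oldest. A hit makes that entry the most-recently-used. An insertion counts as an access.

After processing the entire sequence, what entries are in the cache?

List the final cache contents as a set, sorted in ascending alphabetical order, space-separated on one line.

Answer: berry melon ram

Derivation:
LRU simulation (capacity=3):
  1. access dog: MISS. Cache (LRU->MRU): [dog]
  2. access bat: MISS. Cache (LRU->MRU): [dog bat]
  3. access fox: MISS. Cache (LRU->MRU): [dog bat fox]
  4. access ram: MISS, evict dog. Cache (LRU->MRU): [bat fox ram]
  5. access bat: HIT. Cache (LRU->MRU): [fox ram bat]
  6. access fox: HIT. Cache (LRU->MRU): [ram bat fox]
  7. access jay: MISS, evict ram. Cache (LRU->MRU): [bat fox jay]
  8. access elk: MISS, evict bat. Cache (LRU->MRU): [fox jay elk]
  9. access berry: MISS, evict fox. Cache (LRU->MRU): [jay elk berry]
  10. access melon: MISS, evict jay. Cache (LRU->MRU): [elk berry melon]
  11. access fox: MISS, evict elk. Cache (LRU->MRU): [berry melon fox]
  12. access melon: HIT. Cache (LRU->MRU): [berry fox melon]
  13. access melon: HIT. Cache (LRU->MRU): [berry fox melon]
  14. access berry: HIT. Cache (LRU->MRU): [fox melon berry]
  15. access melon: HIT. Cache (LRU->MRU): [fox berry melon]
  16. access berry: HIT. Cache (LRU->MRU): [fox melon berry]
  17. access jay: MISS, evict fox. Cache (LRU->MRU): [melon berry jay]
  18. access melon: HIT. Cache (LRU->MRU): [berry jay melon]
  19. access dog: MISS, evict berry. Cache (LRU->MRU): [jay melon dog]
  20. access jay: HIT. Cache (LRU->MRU): [melon dog jay]
  21. access fox: MISS, evict melon. Cache (LRU->MRU): [dog jay fox]
  22. access jay: HIT. Cache (LRU->MRU): [dog fox jay]
  23. access jay: HIT. Cache (LRU->MRU): [dog fox jay]
  24. access jay: HIT. Cache (LRU->MRU): [dog fox jay]
  25. access melon: MISS, evict dog. Cache (LRU->MRU): [fox jay melon]
  26. access bat: MISS, evict fox. Cache (LRU->MRU): [jay melon bat]
  27. access jay: HIT. Cache (LRU->MRU): [melon bat jay]
  28. access jay: HIT. Cache (LRU->MRU): [melon bat jay]
  29. access jay: HIT. Cache (LRU->MRU): [melon bat jay]
  30. access melon: HIT. Cache (LRU->MRU): [bat jay melon]
  31. access ram: MISS, evict bat. Cache (LRU->MRU): [jay melon ram]
  32. access berry: MISS, evict jay. Cache (LRU->MRU): [melon ram berry]
Total: 16 hits, 16 misses, 13 evictions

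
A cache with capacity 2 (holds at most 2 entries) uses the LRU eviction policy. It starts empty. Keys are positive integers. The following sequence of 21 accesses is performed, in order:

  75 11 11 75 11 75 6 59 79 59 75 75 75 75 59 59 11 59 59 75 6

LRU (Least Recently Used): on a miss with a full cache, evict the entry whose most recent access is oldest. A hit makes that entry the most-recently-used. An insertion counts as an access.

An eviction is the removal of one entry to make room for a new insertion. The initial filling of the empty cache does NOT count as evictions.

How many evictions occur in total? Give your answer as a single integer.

Answer: 7

Derivation:
LRU simulation (capacity=2):
  1. access 75: MISS. Cache (LRU->MRU): [75]
  2. access 11: MISS. Cache (LRU->MRU): [75 11]
  3. access 11: HIT. Cache (LRU->MRU): [75 11]
  4. access 75: HIT. Cache (LRU->MRU): [11 75]
  5. access 11: HIT. Cache (LRU->MRU): [75 11]
  6. access 75: HIT. Cache (LRU->MRU): [11 75]
  7. access 6: MISS, evict 11. Cache (LRU->MRU): [75 6]
  8. access 59: MISS, evict 75. Cache (LRU->MRU): [6 59]
  9. access 79: MISS, evict 6. Cache (LRU->MRU): [59 79]
  10. access 59: HIT. Cache (LRU->MRU): [79 59]
  11. access 75: MISS, evict 79. Cache (LRU->MRU): [59 75]
  12. access 75: HIT. Cache (LRU->MRU): [59 75]
  13. access 75: HIT. Cache (LRU->MRU): [59 75]
  14. access 75: HIT. Cache (LRU->MRU): [59 75]
  15. access 59: HIT. Cache (LRU->MRU): [75 59]
  16. access 59: HIT. Cache (LRU->MRU): [75 59]
  17. access 11: MISS, evict 75. Cache (LRU->MRU): [59 11]
  18. access 59: HIT. Cache (LRU->MRU): [11 59]
  19. access 59: HIT. Cache (LRU->MRU): [11 59]
  20. access 75: MISS, evict 11. Cache (LRU->MRU): [59 75]
  21. access 6: MISS, evict 59. Cache (LRU->MRU): [75 6]
Total: 12 hits, 9 misses, 7 evictions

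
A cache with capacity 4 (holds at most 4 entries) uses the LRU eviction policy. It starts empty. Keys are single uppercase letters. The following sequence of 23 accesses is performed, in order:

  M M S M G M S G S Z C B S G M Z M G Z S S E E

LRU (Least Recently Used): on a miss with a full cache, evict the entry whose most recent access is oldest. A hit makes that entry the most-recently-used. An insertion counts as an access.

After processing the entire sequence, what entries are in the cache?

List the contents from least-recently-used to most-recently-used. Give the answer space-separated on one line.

Answer: G Z S E

Derivation:
LRU simulation (capacity=4):
  1. access M: MISS. Cache (LRU->MRU): [M]
  2. access M: HIT. Cache (LRU->MRU): [M]
  3. access S: MISS. Cache (LRU->MRU): [M S]
  4. access M: HIT. Cache (LRU->MRU): [S M]
  5. access G: MISS. Cache (LRU->MRU): [S M G]
  6. access M: HIT. Cache (LRU->MRU): [S G M]
  7. access S: HIT. Cache (LRU->MRU): [G M S]
  8. access G: HIT. Cache (LRU->MRU): [M S G]
  9. access S: HIT. Cache (LRU->MRU): [M G S]
  10. access Z: MISS. Cache (LRU->MRU): [M G S Z]
  11. access C: MISS, evict M. Cache (LRU->MRU): [G S Z C]
  12. access B: MISS, evict G. Cache (LRU->MRU): [S Z C B]
  13. access S: HIT. Cache (LRU->MRU): [Z C B S]
  14. access G: MISS, evict Z. Cache (LRU->MRU): [C B S G]
  15. access M: MISS, evict C. Cache (LRU->MRU): [B S G M]
  16. access Z: MISS, evict B. Cache (LRU->MRU): [S G M Z]
  17. access M: HIT. Cache (LRU->MRU): [S G Z M]
  18. access G: HIT. Cache (LRU->MRU): [S Z M G]
  19. access Z: HIT. Cache (LRU->MRU): [S M G Z]
  20. access S: HIT. Cache (LRU->MRU): [M G Z S]
  21. access S: HIT. Cache (LRU->MRU): [M G Z S]
  22. access E: MISS, evict M. Cache (LRU->MRU): [G Z S E]
  23. access E: HIT. Cache (LRU->MRU): [G Z S E]
Total: 13 hits, 10 misses, 6 evictions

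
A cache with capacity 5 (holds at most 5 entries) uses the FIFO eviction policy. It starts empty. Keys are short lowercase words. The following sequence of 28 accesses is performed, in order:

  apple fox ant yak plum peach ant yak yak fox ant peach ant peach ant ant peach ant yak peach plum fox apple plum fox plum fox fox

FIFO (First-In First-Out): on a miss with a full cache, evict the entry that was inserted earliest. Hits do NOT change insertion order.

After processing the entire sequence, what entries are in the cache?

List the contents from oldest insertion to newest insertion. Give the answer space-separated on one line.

FIFO simulation (capacity=5):
  1. access apple: MISS. Cache (old->new): [apple]
  2. access fox: MISS. Cache (old->new): [apple fox]
  3. access ant: MISS. Cache (old->new): [apple fox ant]
  4. access yak: MISS. Cache (old->new): [apple fox ant yak]
  5. access plum: MISS. Cache (old->new): [apple fox ant yak plum]
  6. access peach: MISS, evict apple. Cache (old->new): [fox ant yak plum peach]
  7. access ant: HIT. Cache (old->new): [fox ant yak plum peach]
  8. access yak: HIT. Cache (old->new): [fox ant yak plum peach]
  9. access yak: HIT. Cache (old->new): [fox ant yak plum peach]
  10. access fox: HIT. Cache (old->new): [fox ant yak plum peach]
  11. access ant: HIT. Cache (old->new): [fox ant yak plum peach]
  12. access peach: HIT. Cache (old->new): [fox ant yak plum peach]
  13. access ant: HIT. Cache (old->new): [fox ant yak plum peach]
  14. access peach: HIT. Cache (old->new): [fox ant yak plum peach]
  15. access ant: HIT. Cache (old->new): [fox ant yak plum peach]
  16. access ant: HIT. Cache (old->new): [fox ant yak plum peach]
  17. access peach: HIT. Cache (old->new): [fox ant yak plum peach]
  18. access ant: HIT. Cache (old->new): [fox ant yak plum peach]
  19. access yak: HIT. Cache (old->new): [fox ant yak plum peach]
  20. access peach: HIT. Cache (old->new): [fox ant yak plum peach]
  21. access plum: HIT. Cache (old->new): [fox ant yak plum peach]
  22. access fox: HIT. Cache (old->new): [fox ant yak plum peach]
  23. access apple: MISS, evict fox. Cache (old->new): [ant yak plum peach apple]
  24. access plum: HIT. Cache (old->new): [ant yak plum peach apple]
  25. access fox: MISS, evict ant. Cache (old->new): [yak plum peach apple fox]
  26. access plum: HIT. Cache (old->new): [yak plum peach apple fox]
  27. access fox: HIT. Cache (old->new): [yak plum peach apple fox]
  28. access fox: HIT. Cache (old->new): [yak plum peach apple fox]
Total: 20 hits, 8 misses, 3 evictions

Answer: yak plum peach apple fox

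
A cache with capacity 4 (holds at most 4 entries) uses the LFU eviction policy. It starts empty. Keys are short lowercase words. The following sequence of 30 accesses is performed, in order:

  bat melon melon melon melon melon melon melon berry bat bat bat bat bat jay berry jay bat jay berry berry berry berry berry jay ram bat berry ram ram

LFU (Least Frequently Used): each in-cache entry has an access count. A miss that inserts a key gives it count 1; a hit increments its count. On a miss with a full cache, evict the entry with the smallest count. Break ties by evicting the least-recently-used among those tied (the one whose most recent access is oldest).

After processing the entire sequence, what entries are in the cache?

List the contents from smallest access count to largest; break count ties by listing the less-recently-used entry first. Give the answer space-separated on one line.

Answer: ram melon bat berry

Derivation:
LFU simulation (capacity=4):
  1. access bat: MISS. Cache: [bat(c=1)]
  2. access melon: MISS. Cache: [bat(c=1) melon(c=1)]
  3. access melon: HIT, count now 2. Cache: [bat(c=1) melon(c=2)]
  4. access melon: HIT, count now 3. Cache: [bat(c=1) melon(c=3)]
  5. access melon: HIT, count now 4. Cache: [bat(c=1) melon(c=4)]
  6. access melon: HIT, count now 5. Cache: [bat(c=1) melon(c=5)]
  7. access melon: HIT, count now 6. Cache: [bat(c=1) melon(c=6)]
  8. access melon: HIT, count now 7. Cache: [bat(c=1) melon(c=7)]
  9. access berry: MISS. Cache: [bat(c=1) berry(c=1) melon(c=7)]
  10. access bat: HIT, count now 2. Cache: [berry(c=1) bat(c=2) melon(c=7)]
  11. access bat: HIT, count now 3. Cache: [berry(c=1) bat(c=3) melon(c=7)]
  12. access bat: HIT, count now 4. Cache: [berry(c=1) bat(c=4) melon(c=7)]
  13. access bat: HIT, count now 5. Cache: [berry(c=1) bat(c=5) melon(c=7)]
  14. access bat: HIT, count now 6. Cache: [berry(c=1) bat(c=6) melon(c=7)]
  15. access jay: MISS. Cache: [berry(c=1) jay(c=1) bat(c=6) melon(c=7)]
  16. access berry: HIT, count now 2. Cache: [jay(c=1) berry(c=2) bat(c=6) melon(c=7)]
  17. access jay: HIT, count now 2. Cache: [berry(c=2) jay(c=2) bat(c=6) melon(c=7)]
  18. access bat: HIT, count now 7. Cache: [berry(c=2) jay(c=2) melon(c=7) bat(c=7)]
  19. access jay: HIT, count now 3. Cache: [berry(c=2) jay(c=3) melon(c=7) bat(c=7)]
  20. access berry: HIT, count now 3. Cache: [jay(c=3) berry(c=3) melon(c=7) bat(c=7)]
  21. access berry: HIT, count now 4. Cache: [jay(c=3) berry(c=4) melon(c=7) bat(c=7)]
  22. access berry: HIT, count now 5. Cache: [jay(c=3) berry(c=5) melon(c=7) bat(c=7)]
  23. access berry: HIT, count now 6. Cache: [jay(c=3) berry(c=6) melon(c=7) bat(c=7)]
  24. access berry: HIT, count now 7. Cache: [jay(c=3) melon(c=7) bat(c=7) berry(c=7)]
  25. access jay: HIT, count now 4. Cache: [jay(c=4) melon(c=7) bat(c=7) berry(c=7)]
  26. access ram: MISS, evict jay(c=4). Cache: [ram(c=1) melon(c=7) bat(c=7) berry(c=7)]
  27. access bat: HIT, count now 8. Cache: [ram(c=1) melon(c=7) berry(c=7) bat(c=8)]
  28. access berry: HIT, count now 8. Cache: [ram(c=1) melon(c=7) bat(c=8) berry(c=8)]
  29. access ram: HIT, count now 2. Cache: [ram(c=2) melon(c=7) bat(c=8) berry(c=8)]
  30. access ram: HIT, count now 3. Cache: [ram(c=3) melon(c=7) bat(c=8) berry(c=8)]
Total: 25 hits, 5 misses, 1 evictions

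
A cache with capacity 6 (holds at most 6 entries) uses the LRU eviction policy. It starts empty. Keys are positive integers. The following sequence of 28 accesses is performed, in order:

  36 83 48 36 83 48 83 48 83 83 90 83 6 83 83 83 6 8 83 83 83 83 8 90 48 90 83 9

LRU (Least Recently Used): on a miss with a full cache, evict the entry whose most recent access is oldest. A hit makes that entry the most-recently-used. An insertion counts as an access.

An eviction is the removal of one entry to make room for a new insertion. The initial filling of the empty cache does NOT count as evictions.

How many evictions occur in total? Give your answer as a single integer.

Answer: 1

Derivation:
LRU simulation (capacity=6):
  1. access 36: MISS. Cache (LRU->MRU): [36]
  2. access 83: MISS. Cache (LRU->MRU): [36 83]
  3. access 48: MISS. Cache (LRU->MRU): [36 83 48]
  4. access 36: HIT. Cache (LRU->MRU): [83 48 36]
  5. access 83: HIT. Cache (LRU->MRU): [48 36 83]
  6. access 48: HIT. Cache (LRU->MRU): [36 83 48]
  7. access 83: HIT. Cache (LRU->MRU): [36 48 83]
  8. access 48: HIT. Cache (LRU->MRU): [36 83 48]
  9. access 83: HIT. Cache (LRU->MRU): [36 48 83]
  10. access 83: HIT. Cache (LRU->MRU): [36 48 83]
  11. access 90: MISS. Cache (LRU->MRU): [36 48 83 90]
  12. access 83: HIT. Cache (LRU->MRU): [36 48 90 83]
  13. access 6: MISS. Cache (LRU->MRU): [36 48 90 83 6]
  14. access 83: HIT. Cache (LRU->MRU): [36 48 90 6 83]
  15. access 83: HIT. Cache (LRU->MRU): [36 48 90 6 83]
  16. access 83: HIT. Cache (LRU->MRU): [36 48 90 6 83]
  17. access 6: HIT. Cache (LRU->MRU): [36 48 90 83 6]
  18. access 8: MISS. Cache (LRU->MRU): [36 48 90 83 6 8]
  19. access 83: HIT. Cache (LRU->MRU): [36 48 90 6 8 83]
  20. access 83: HIT. Cache (LRU->MRU): [36 48 90 6 8 83]
  21. access 83: HIT. Cache (LRU->MRU): [36 48 90 6 8 83]
  22. access 83: HIT. Cache (LRU->MRU): [36 48 90 6 8 83]
  23. access 8: HIT. Cache (LRU->MRU): [36 48 90 6 83 8]
  24. access 90: HIT. Cache (LRU->MRU): [36 48 6 83 8 90]
  25. access 48: HIT. Cache (LRU->MRU): [36 6 83 8 90 48]
  26. access 90: HIT. Cache (LRU->MRU): [36 6 83 8 48 90]
  27. access 83: HIT. Cache (LRU->MRU): [36 6 8 48 90 83]
  28. access 9: MISS, evict 36. Cache (LRU->MRU): [6 8 48 90 83 9]
Total: 21 hits, 7 misses, 1 evictions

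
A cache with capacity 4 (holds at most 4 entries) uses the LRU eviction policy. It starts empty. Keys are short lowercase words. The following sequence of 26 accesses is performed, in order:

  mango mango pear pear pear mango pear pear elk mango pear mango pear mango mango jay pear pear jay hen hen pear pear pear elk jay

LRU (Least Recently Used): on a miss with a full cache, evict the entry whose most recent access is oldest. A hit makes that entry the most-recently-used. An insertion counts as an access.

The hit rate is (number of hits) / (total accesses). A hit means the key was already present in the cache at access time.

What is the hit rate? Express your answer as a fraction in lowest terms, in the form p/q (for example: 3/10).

Answer: 10/13

Derivation:
LRU simulation (capacity=4):
  1. access mango: MISS. Cache (LRU->MRU): [mango]
  2. access mango: HIT. Cache (LRU->MRU): [mango]
  3. access pear: MISS. Cache (LRU->MRU): [mango pear]
  4. access pear: HIT. Cache (LRU->MRU): [mango pear]
  5. access pear: HIT. Cache (LRU->MRU): [mango pear]
  6. access mango: HIT. Cache (LRU->MRU): [pear mango]
  7. access pear: HIT. Cache (LRU->MRU): [mango pear]
  8. access pear: HIT. Cache (LRU->MRU): [mango pear]
  9. access elk: MISS. Cache (LRU->MRU): [mango pear elk]
  10. access mango: HIT. Cache (LRU->MRU): [pear elk mango]
  11. access pear: HIT. Cache (LRU->MRU): [elk mango pear]
  12. access mango: HIT. Cache (LRU->MRU): [elk pear mango]
  13. access pear: HIT. Cache (LRU->MRU): [elk mango pear]
  14. access mango: HIT. Cache (LRU->MRU): [elk pear mango]
  15. access mango: HIT. Cache (LRU->MRU): [elk pear mango]
  16. access jay: MISS. Cache (LRU->MRU): [elk pear mango jay]
  17. access pear: HIT. Cache (LRU->MRU): [elk mango jay pear]
  18. access pear: HIT. Cache (LRU->MRU): [elk mango jay pear]
  19. access jay: HIT. Cache (LRU->MRU): [elk mango pear jay]
  20. access hen: MISS, evict elk. Cache (LRU->MRU): [mango pear jay hen]
  21. access hen: HIT. Cache (LRU->MRU): [mango pear jay hen]
  22. access pear: HIT. Cache (LRU->MRU): [mango jay hen pear]
  23. access pear: HIT. Cache (LRU->MRU): [mango jay hen pear]
  24. access pear: HIT. Cache (LRU->MRU): [mango jay hen pear]
  25. access elk: MISS, evict mango. Cache (LRU->MRU): [jay hen pear elk]
  26. access jay: HIT. Cache (LRU->MRU): [hen pear elk jay]
Total: 20 hits, 6 misses, 2 evictions

Hit rate = 20/26 = 10/13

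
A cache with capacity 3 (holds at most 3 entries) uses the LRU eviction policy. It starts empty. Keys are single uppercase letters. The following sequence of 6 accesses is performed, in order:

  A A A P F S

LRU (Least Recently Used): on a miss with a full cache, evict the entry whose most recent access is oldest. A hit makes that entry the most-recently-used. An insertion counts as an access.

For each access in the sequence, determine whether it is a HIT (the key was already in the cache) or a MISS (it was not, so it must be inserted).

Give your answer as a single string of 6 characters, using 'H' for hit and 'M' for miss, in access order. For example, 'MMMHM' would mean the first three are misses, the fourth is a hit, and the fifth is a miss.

Answer: MHHMMM

Derivation:
LRU simulation (capacity=3):
  1. access A: MISS. Cache (LRU->MRU): [A]
  2. access A: HIT. Cache (LRU->MRU): [A]
  3. access A: HIT. Cache (LRU->MRU): [A]
  4. access P: MISS. Cache (LRU->MRU): [A P]
  5. access F: MISS. Cache (LRU->MRU): [A P F]
  6. access S: MISS, evict A. Cache (LRU->MRU): [P F S]
Total: 2 hits, 4 misses, 1 evictions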